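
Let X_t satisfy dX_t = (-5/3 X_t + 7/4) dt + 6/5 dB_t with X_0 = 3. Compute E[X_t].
E[X_t] = 21/20 + 39*exp(-5*t/3)/20

Taking expectations and using E[dB_t] = 0, the mean m(t) = E[X_t] satisfies the ODE m'(t) = a m(t) + b with m(0) = x_0. With a = -5/3, b = 7/4, x_0 = 3, the solution is
  m(t) = x_0 * exp(a t) + (b/a) * (exp(a t) - 1)
       = 3 * exp((-5/3) t) + ((7/4)/(-5/3)) * (exp((-5/3) t) - 1)
       = 21/20 + 39*exp(-5*t/3)/20.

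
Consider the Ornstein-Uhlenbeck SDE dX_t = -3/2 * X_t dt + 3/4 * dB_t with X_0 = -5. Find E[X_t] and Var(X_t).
E[X_t] = -5*exp(-3*t/2); Var(X_t) = 3/16 - 3*exp(-3*t)/16

The OU SDE dX = -theta X dt + sigma dB admits the integrating factor exp(theta t): d(exp(theta t) X_t) = sigma exp(theta t) dB_t. Integrating from 0 to t:
  X_t = x_0 * exp(-theta t) + sigma * int_0^t exp(-theta (t-s)) dB_s.
The Itô integral has mean 0 and (by the Itô isometry) variance sigma^2 * int_0^t exp(-2 theta (t - s)) ds = sigma^2 * (1 - exp(-2 theta t)) / (2 theta).
With theta = 3/2, sigma = 3/4, x_0 = -5:
  E[X_t] = -5 * exp(-3/2 t) = -5*exp(-3*t/2)
  Var(X_t) = (3/4)^2 * (1 - exp(-2*3/2 t)) / (2 * 3/2) = 3/16 - 3*exp(-3*t)/16.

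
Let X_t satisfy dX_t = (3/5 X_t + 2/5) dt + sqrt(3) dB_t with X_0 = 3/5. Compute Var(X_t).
Var(X_t) = 5*exp(6*t/5)/2 - 5/2

The variance V(t) = Var(X_t) satisfies V'(t) = 2 a V(t) + c^2 with V(0) = 0 (drift coefficient is linear in X, diffusion is constant). With a = 3/5, c = sqrt(3), the solution is
  V(t) = (c^2 / (2 a)) * (exp(2 a t) - 1)
       = (sqrt(3)^2 / (2*(3/5))) * (exp((6/5) t) - 1)
       = 5*exp(6*t/5)/2 - 5/2.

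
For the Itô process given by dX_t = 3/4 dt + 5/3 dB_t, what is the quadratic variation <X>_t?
<X>_t = 25*t/9

For an Itô process dX_t = a(t) dt + b(t) dB_t, the quadratic variation is <X>_t = int_0^t b(s)^2 ds (the drift term does not contribute). Here b(s) = 5/3, so
  b(s)^2 = 25/9.
Integrating from 0 to t:
  <X>_t = int_0^t (25/9) ds = 25*t/9.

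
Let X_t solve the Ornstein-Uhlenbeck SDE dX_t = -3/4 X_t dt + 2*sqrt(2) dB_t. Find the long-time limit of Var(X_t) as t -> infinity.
lim Var(X_t) = 16/3

The OU SDE dX = -theta X dt + sigma dB admits the integrating factor exp(theta t): d(exp(theta t) X_t) = sigma exp(theta t) dB_t. Integrating from 0 to t gives X_t = x_0 * exp(-theta t) + sigma * int_0^t exp(-theta (t-s)) dB_s for any initial x_0. The Itô integral has variance (by the Itô isometry) sigma^2 * int_0^t exp(-2 theta (t - s)) ds = sigma^2 * (1 - exp(-2 theta t)) / (2 theta), independent of x_0.
With theta = 3/4, sigma = 2*sqrt(2):
  Var(X_t) = (2*sqrt(2))^2 * (1 - exp(-2*3/4 t)) / (2 * 3/4) = 16/3 - 16*exp(-3*t/2)/3.
As t -> infinity, exp(-2*3/4 t) -> 0, so the stationary variance is sigma^2 / (2 theta) = 16/3.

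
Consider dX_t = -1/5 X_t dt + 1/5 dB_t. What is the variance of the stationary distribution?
lim Var(X_t) = 1/10

The OU SDE dX = -theta X dt + sigma dB admits the integrating factor exp(theta t): d(exp(theta t) X_t) = sigma exp(theta t) dB_t. Integrating from 0 to t gives X_t = x_0 * exp(-theta t) + sigma * int_0^t exp(-theta (t-s)) dB_s for any initial x_0. The Itô integral has variance (by the Itô isometry) sigma^2 * int_0^t exp(-2 theta (t - s)) ds = sigma^2 * (1 - exp(-2 theta t)) / (2 theta), independent of x_0.
With theta = 1/5, sigma = 1/5:
  Var(X_t) = (1/5)^2 * (1 - exp(-2*1/5 t)) / (2 * 1/5) = 1/10 - exp(-2*t/5)/10.
As t -> infinity, exp(-2*1/5 t) -> 0, so the stationary variance is sigma^2 / (2 theta) = 1/10.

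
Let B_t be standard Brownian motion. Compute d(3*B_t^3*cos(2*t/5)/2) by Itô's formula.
d(3*B_t^3*cos(2*t/5)/2) = (3*B_t*(-2*B_t^2*sin(2*t/5) + 15*cos(2*t/5))/10) dt + (9*B_t^2*cos(2*t/5)/2) dB_t

Itô's formula for f(t, x): d f(t, B_t) = (f_t + (1/2) f_xx) dt + f_x dB_t. Compute partials of f(t, x) = 3*x^3*cos(2*t/5)/2:
  f_t(t,x)  = -3*x^3*sin(2*t/5)/5
  f_x(t,x)  = 9*x^2*cos(2*t/5)/2
  f_xx(t,x) = 9*x*cos(2*t/5)
Assemble drift = f_t + (1/2) f_xx = 3*x*(-2*x^2*sin(2*t/5) + 15*cos(2*t/5))/10 and diffusion = f_x = 9*x^2*cos(2*t/5)/2. Substituting x = B_t:
  d(3*B_t^3*cos(2*t/5)/2) = (3*B_t*(-2*B_t^2*sin(2*t/5) + 15*cos(2*t/5))/10) dt + (9*B_t^2*cos(2*t/5)/2) dB_t.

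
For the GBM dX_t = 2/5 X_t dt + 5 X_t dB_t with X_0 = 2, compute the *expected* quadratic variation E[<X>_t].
E[<X>_t] = 500*exp(129*t/5)/129 - 500/129

<X>_t = int_0^t (5 * X_s)^2 ds. Taking expectation inside the integral: E[<X>_t] = 5^2 * int_0^t E[X_s^2] ds. For GBM, E[X_s^2] = x_0^2 * exp((2 mu + sigma^2) s). Integrating:
  E[<X>_t] = 5^2 * 2^2 * (exp((2*(2/5) + 5^2) t) - 1) / (2*(2/5) + 5^2)
           = 5^2 * 2^2 * (exp((129/5) t) - 1) / (129/5) = 500*exp(129*t/5)/129 - 500/129.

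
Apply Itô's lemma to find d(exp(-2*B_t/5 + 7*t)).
d(exp(-2*B_t/5 + 7*t)) = (177*exp(-2*B_t/5 + 7*t)/25) dt + (-2*exp(-2*B_t/5 + 7*t)/5) dB_t

Itô's formula for f(t, x): d f(t, B_t) = (f_t + (1/2) f_xx) dt + f_x dB_t. Compute partials of f(t, x) = exp(7*t - 2*x/5):
  f_t(t,x)  = 7*exp(7*t - 2*x/5)
  f_x(t,x)  = -2*exp(7*t - 2*x/5)/5
  f_xx(t,x) = 4*exp(7*t - 2*x/5)/25
Assemble drift = f_t + (1/2) f_xx = 177*exp(7*t - 2*x/5)/25 and diffusion = f_x = -2*exp(7*t - 2*x/5)/5. Substituting x = B_t:
  d(exp(-2*B_t/5 + 7*t)) = (177*exp(-2*B_t/5 + 7*t)/25) dt + (-2*exp(-2*B_t/5 + 7*t)/5) dB_t.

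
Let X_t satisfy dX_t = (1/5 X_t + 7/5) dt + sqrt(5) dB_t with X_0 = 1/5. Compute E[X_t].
E[X_t] = 36*exp(t/5)/5 - 7

Taking expectations and using E[dB_t] = 0, the mean m(t) = E[X_t] satisfies the ODE m'(t) = a m(t) + b with m(0) = x_0. With a = 1/5, b = 7/5, x_0 = 1/5, the solution is
  m(t) = x_0 * exp(a t) + (b/a) * (exp(a t) - 1)
       = (1/5) * exp((1/5) t) + ((7/5)/(1/5)) * (exp((1/5) t) - 1)
       = 36*exp(t/5)/5 - 7.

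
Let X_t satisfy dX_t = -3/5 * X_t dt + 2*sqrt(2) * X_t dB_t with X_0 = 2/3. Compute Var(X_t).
Var(X_t) = (4*exp(8*t) - 4)*exp(-6*t/5)/9

For GBM dX = mu X dt + sigma X dB with X_0 = x_0, apply Itô to Y = log X: dY = (mu - sigma^2/2) dt + sigma dB, so Y_t = log(x_0) + (mu - sigma^2/2) t + sigma B_t and hence X_t = x_0 * exp((mu - sigma^2/2) t + sigma B_t).
With mu = -3/5, sigma = 2*sqrt(2), x_0 = 2/3, this gives:
  X_t = 2/3 * exp((-23/5) * t + (2*sqrt(2)) * B_t).
Since sigma*B_t ~ Normal(0, sigma^2 t), E[exp(sigma*B_t)] = exp(sigma^2 t / 2); so E[X_t] = x_0 * exp((mu - sigma^2/2) t) * exp(sigma^2 t / 2) = x_0 * exp(mu t) = 2*exp(-3*t/5)/3.
Var(X_t) = E[X_t^2] - (E[X_t])^2 = x_0^2 * exp(2 mu t) * (exp(sigma^2 t) - 1) = (4*exp(8*t) - 4)*exp(-6*t/5)/9.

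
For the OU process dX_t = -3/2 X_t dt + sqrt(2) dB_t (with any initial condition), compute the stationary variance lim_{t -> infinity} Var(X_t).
lim Var(X_t) = 2/3

The OU SDE dX = -theta X dt + sigma dB admits the integrating factor exp(theta t): d(exp(theta t) X_t) = sigma exp(theta t) dB_t. Integrating from 0 to t gives X_t = x_0 * exp(-theta t) + sigma * int_0^t exp(-theta (t-s)) dB_s for any initial x_0. The Itô integral has variance (by the Itô isometry) sigma^2 * int_0^t exp(-2 theta (t - s)) ds = sigma^2 * (1 - exp(-2 theta t)) / (2 theta), independent of x_0.
With theta = 3/2, sigma = sqrt(2):
  Var(X_t) = (sqrt(2))^2 * (1 - exp(-2*3/2 t)) / (2 * 3/2) = 2/3 - 2*exp(-3*t)/3.
As t -> infinity, exp(-2*3/2 t) -> 0, so the stationary variance is sigma^2 / (2 theta) = 2/3.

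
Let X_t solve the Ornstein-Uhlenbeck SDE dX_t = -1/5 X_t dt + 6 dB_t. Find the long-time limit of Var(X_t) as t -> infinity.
lim Var(X_t) = 90

The OU SDE dX = -theta X dt + sigma dB admits the integrating factor exp(theta t): d(exp(theta t) X_t) = sigma exp(theta t) dB_t. Integrating from 0 to t gives X_t = x_0 * exp(-theta t) + sigma * int_0^t exp(-theta (t-s)) dB_s for any initial x_0. The Itô integral has variance (by the Itô isometry) sigma^2 * int_0^t exp(-2 theta (t - s)) ds = sigma^2 * (1 - exp(-2 theta t)) / (2 theta), independent of x_0.
With theta = 1/5, sigma = 6:
  Var(X_t) = (6)^2 * (1 - exp(-2*1/5 t)) / (2 * 1/5) = 90 - 90*exp(-2*t/5).
As t -> infinity, exp(-2*1/5 t) -> 0, so the stationary variance is sigma^2 / (2 theta) = 90.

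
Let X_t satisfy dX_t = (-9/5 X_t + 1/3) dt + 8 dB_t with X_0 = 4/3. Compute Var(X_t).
Var(X_t) = 160/9 - 160*exp(-18*t/5)/9

The variance V(t) = Var(X_t) satisfies V'(t) = 2 a V(t) + c^2 with V(0) = 0 (drift coefficient is linear in X, diffusion is constant). With a = -9/5, c = 8, the solution is
  V(t) = (c^2 / (2 a)) * (exp(2 a t) - 1)
       = (8^2 / (2*(-9/5))) * (exp((-18/5) t) - 1)
       = 160/9 - 160*exp(-18*t/5)/9.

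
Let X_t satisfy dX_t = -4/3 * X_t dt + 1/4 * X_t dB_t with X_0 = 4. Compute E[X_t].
E[X_t] = 4*exp(-4*t/3)

For GBM dX = mu X dt + sigma X dB with X_0 = x_0, apply Itô to Y = log X: dY = (mu - sigma^2/2) dt + sigma dB, so Y_t = log(x_0) + (mu - sigma^2/2) t + sigma B_t and hence X_t = x_0 * exp((mu - sigma^2/2) t + sigma B_t).
With mu = -4/3, sigma = 1/4, x_0 = 4, this gives:
  X_t = 4 * exp((-131/96) * t + (1/4) * B_t).
Since sigma*B_t ~ Normal(0, sigma^2 t), E[exp(sigma*B_t)] = exp(sigma^2 t / 2); so E[X_t] = x_0 * exp((mu - sigma^2/2) t) * exp(sigma^2 t / 2) = x_0 * exp(mu t) = 4*exp(-4*t/3).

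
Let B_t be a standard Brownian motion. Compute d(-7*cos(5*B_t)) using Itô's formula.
d(-7*cos(5*B_t)) = (175*cos(5*B_t)/2) dt + (35*sin(5*B_t)) dB_t

Itô's formula for f(B_t) gives d f(B_t) = f'(B_t) dB_t + (1/2) f''(B_t) dt. Compute derivatives of f(x) = -7*cos(5*x):
  f'(x)  = 35*sin(5*x)
  f''(x) = 175*cos(5*x)
Substitute x = B_t and multiply the f'' term by 1/2:
  drift     = (1/2) * (175*cos(5*x)) evaluated at B_t = 175*cos(5*B_t)/2
  diffusion = (35*sin(5*x)) evaluated at B_t = 35*sin(5*B_t)
Therefore d(-7*cos(5*B_t)) = (175*cos(5*B_t)/2) dt + (35*sin(5*B_t)) dB_t.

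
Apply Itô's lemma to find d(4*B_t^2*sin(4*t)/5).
d(4*B_t^2*sin(4*t)/5) = (16*B_t^2*cos(4*t)/5 + 4*sin(4*t)/5) dt + (8*B_t*sin(4*t)/5) dB_t

Itô's formula for f(t, x): d f(t, B_t) = (f_t + (1/2) f_xx) dt + f_x dB_t. Compute partials of f(t, x) = 4*x^2*sin(4*t)/5:
  f_t(t,x)  = 16*x^2*cos(4*t)/5
  f_x(t,x)  = 8*x*sin(4*t)/5
  f_xx(t,x) = 8*sin(4*t)/5
Assemble drift = f_t + (1/2) f_xx = 16*x^2*cos(4*t)/5 + 4*sin(4*t)/5 and diffusion = f_x = 8*x*sin(4*t)/5. Substituting x = B_t:
  d(4*B_t^2*sin(4*t)/5) = (16*B_t^2*cos(4*t)/5 + 4*sin(4*t)/5) dt + (8*B_t*sin(4*t)/5) dB_t.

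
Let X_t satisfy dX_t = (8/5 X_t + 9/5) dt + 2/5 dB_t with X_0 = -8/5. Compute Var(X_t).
Var(X_t) = exp(16*t/5)/20 - 1/20

The variance V(t) = Var(X_t) satisfies V'(t) = 2 a V(t) + c^2 with V(0) = 0 (drift coefficient is linear in X, diffusion is constant). With a = 8/5, c = 2/5, the solution is
  V(t) = (c^2 / (2 a)) * (exp(2 a t) - 1)
       = ((2/5)^2 / (2*(8/5))) * (exp((16/5) t) - 1)
       = exp(16*t/5)/20 - 1/20.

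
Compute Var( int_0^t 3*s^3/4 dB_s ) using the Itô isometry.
Var = 9*t^7/112

The Itô integral of a deterministic integrand f(s) has mean 0 because each increment f(s) * (B_{s+ds} - B_s) has mean 0. By the Itô isometry:
  Var( int_0^t f(s) dB_s ) = E[ (int_0^t f(s) dB_s)^2 ] = int_0^t f(s)^2 ds.
Here f(s) = 3*s^3/4, so f(s)^2 = 9*s^6/16. Integrate:
  int_0^t (9*s^6/16) ds = 9*t^7/112.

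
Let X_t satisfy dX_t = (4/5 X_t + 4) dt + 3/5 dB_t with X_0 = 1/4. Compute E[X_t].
E[X_t] = 21*exp(4*t/5)/4 - 5

Taking expectations and using E[dB_t] = 0, the mean m(t) = E[X_t] satisfies the ODE m'(t) = a m(t) + b with m(0) = x_0. With a = 4/5, b = 4, x_0 = 1/4, the solution is
  m(t) = x_0 * exp(a t) + (b/a) * (exp(a t) - 1)
       = (1/4) * exp((4/5) t) + (4/(4/5)) * (exp((4/5) t) - 1)
       = 21*exp(4*t/5)/4 - 5.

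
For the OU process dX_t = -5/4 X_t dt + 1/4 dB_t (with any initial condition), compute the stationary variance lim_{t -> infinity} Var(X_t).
lim Var(X_t) = 1/40

The OU SDE dX = -theta X dt + sigma dB admits the integrating factor exp(theta t): d(exp(theta t) X_t) = sigma exp(theta t) dB_t. Integrating from 0 to t gives X_t = x_0 * exp(-theta t) + sigma * int_0^t exp(-theta (t-s)) dB_s for any initial x_0. The Itô integral has variance (by the Itô isometry) sigma^2 * int_0^t exp(-2 theta (t - s)) ds = sigma^2 * (1 - exp(-2 theta t)) / (2 theta), independent of x_0.
With theta = 5/4, sigma = 1/4:
  Var(X_t) = (1/4)^2 * (1 - exp(-2*5/4 t)) / (2 * 5/4) = 1/40 - exp(-5*t/2)/40.
As t -> infinity, exp(-2*5/4 t) -> 0, so the stationary variance is sigma^2 / (2 theta) = 1/40.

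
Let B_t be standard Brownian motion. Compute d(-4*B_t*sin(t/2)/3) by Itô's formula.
d(-4*B_t*sin(t/2)/3) = (-2*B_t*cos(t/2)/3) dt + (-4*sin(t/2)/3) dB_t

Itô's formula for f(t, x): d f(t, B_t) = (f_t + (1/2) f_xx) dt + f_x dB_t. Compute partials of f(t, x) = -4*x*sin(t/2)/3:
  f_t(t,x)  = -2*x*cos(t/2)/3
  f_x(t,x)  = -4*sin(t/2)/3
  f_xx(t,x) = 0
Assemble drift = f_t + (1/2) f_xx = -2*x*cos(t/2)/3 and diffusion = f_x = -4*sin(t/2)/3. Substituting x = B_t:
  d(-4*B_t*sin(t/2)/3) = (-2*B_t*cos(t/2)/3) dt + (-4*sin(t/2)/3) dB_t.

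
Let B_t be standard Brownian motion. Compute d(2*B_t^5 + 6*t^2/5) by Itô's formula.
d(2*B_t^5 + 6*t^2/5) = (20*B_t^3 + 12*t/5) dt + (10*B_t^4) dB_t

Itô's formula for f(t, x): d f(t, B_t) = (f_t + (1/2) f_xx) dt + f_x dB_t. Compute partials of f(t, x) = 6*t^2/5 + 2*x^5:
  f_t(t,x)  = 12*t/5
  f_x(t,x)  = 10*x^4
  f_xx(t,x) = 40*x^3
Assemble drift = f_t + (1/2) f_xx = 12*t/5 + 20*x^3 and diffusion = f_x = 10*x^4. Substituting x = B_t:
  d(2*B_t^5 + 6*t^2/5) = (20*B_t^3 + 12*t/5) dt + (10*B_t^4) dB_t.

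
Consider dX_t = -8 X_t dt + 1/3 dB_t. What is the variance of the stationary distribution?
lim Var(X_t) = 1/144

The OU SDE dX = -theta X dt + sigma dB admits the integrating factor exp(theta t): d(exp(theta t) X_t) = sigma exp(theta t) dB_t. Integrating from 0 to t gives X_t = x_0 * exp(-theta t) + sigma * int_0^t exp(-theta (t-s)) dB_s for any initial x_0. The Itô integral has variance (by the Itô isometry) sigma^2 * int_0^t exp(-2 theta (t - s)) ds = sigma^2 * (1 - exp(-2 theta t)) / (2 theta), independent of x_0.
With theta = 8, sigma = 1/3:
  Var(X_t) = (1/3)^2 * (1 - exp(-2*8 t)) / (2 * 8) = 1/144 - exp(-16*t)/144.
As t -> infinity, exp(-2*8 t) -> 0, so the stationary variance is sigma^2 / (2 theta) = 1/144.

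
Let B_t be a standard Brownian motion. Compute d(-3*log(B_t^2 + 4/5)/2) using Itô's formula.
d(-3*log(B_t^2 + 4/5)/2) = (15*(5*B_t^2 - 4)/(2*(5*B_t^2 + 4)^2)) dt + (-15*B_t/(5*B_t^2 + 4)) dB_t

Itô's formula for f(B_t) gives d f(B_t) = f'(B_t) dB_t + (1/2) f''(B_t) dt. Compute derivatives of f(x) = -3*log(x^2 + 4/5)/2:
  f'(x)  = -15*x/(5*x^2 + 4)
  f''(x) = 15*(5*x^2 - 4)/(5*x^2 + 4)^2
Substitute x = B_t and multiply the f'' term by 1/2:
  drift     = (1/2) * (15*(5*x^2 - 4)/(5*x^2 + 4)^2) evaluated at B_t = 15*(5*B_t^2 - 4)/(2*(5*B_t^2 + 4)^2)
  diffusion = (-15*x/(5*x^2 + 4)) evaluated at B_t = -15*B_t/(5*B_t^2 + 4)
Therefore d(-3*log(B_t^2 + 4/5)/2) = (15*(5*B_t^2 - 4)/(2*(5*B_t^2 + 4)^2)) dt + (-15*B_t/(5*B_t^2 + 4)) dB_t.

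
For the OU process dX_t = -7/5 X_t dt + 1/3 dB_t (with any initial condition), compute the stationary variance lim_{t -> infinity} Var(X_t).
lim Var(X_t) = 5/126

The OU SDE dX = -theta X dt + sigma dB admits the integrating factor exp(theta t): d(exp(theta t) X_t) = sigma exp(theta t) dB_t. Integrating from 0 to t gives X_t = x_0 * exp(-theta t) + sigma * int_0^t exp(-theta (t-s)) dB_s for any initial x_0. The Itô integral has variance (by the Itô isometry) sigma^2 * int_0^t exp(-2 theta (t - s)) ds = sigma^2 * (1 - exp(-2 theta t)) / (2 theta), independent of x_0.
With theta = 7/5, sigma = 1/3:
  Var(X_t) = (1/3)^2 * (1 - exp(-2*7/5 t)) / (2 * 7/5) = 5/126 - 5*exp(-14*t/5)/126.
As t -> infinity, exp(-2*7/5 t) -> 0, so the stationary variance is sigma^2 / (2 theta) = 5/126.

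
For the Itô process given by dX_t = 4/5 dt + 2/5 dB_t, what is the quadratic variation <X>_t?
<X>_t = 4*t/25

For an Itô process dX_t = a(t) dt + b(t) dB_t, the quadratic variation is <X>_t = int_0^t b(s)^2 ds (the drift term does not contribute). Here b(s) = 2/5, so
  b(s)^2 = 4/25.
Integrating from 0 to t:
  <X>_t = int_0^t (4/25) ds = 4*t/25.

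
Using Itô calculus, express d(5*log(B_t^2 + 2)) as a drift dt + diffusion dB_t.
d(5*log(B_t^2 + 2)) = (5*(2 - B_t^2)/(B_t^2 + 2)^2) dt + (10*B_t/(B_t^2 + 2)) dB_t

Itô's formula for f(B_t) gives d f(B_t) = f'(B_t) dB_t + (1/2) f''(B_t) dt. Compute derivatives of f(x) = 5*log(x^2 + 2):
  f'(x)  = 10*x/(x^2 + 2)
  f''(x) = 10*(2 - x^2)/(x^2 + 2)^2
Substitute x = B_t and multiply the f'' term by 1/2:
  drift     = (1/2) * (10*(2 - x^2)/(x^2 + 2)^2) evaluated at B_t = 5*(2 - B_t^2)/(B_t^2 + 2)^2
  diffusion = (10*x/(x^2 + 2)) evaluated at B_t = 10*B_t/(B_t^2 + 2)
Therefore d(5*log(B_t^2 + 2)) = (5*(2 - B_t^2)/(B_t^2 + 2)^2) dt + (10*B_t/(B_t^2 + 2)) dB_t.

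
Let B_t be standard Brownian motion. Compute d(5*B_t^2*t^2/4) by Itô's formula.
d(5*B_t^2*t^2/4) = (5*t*(2*B_t^2 + t)/4) dt + (5*B_t*t^2/2) dB_t

Itô's formula for f(t, x): d f(t, B_t) = (f_t + (1/2) f_xx) dt + f_x dB_t. Compute partials of f(t, x) = 5*t^2*x^2/4:
  f_t(t,x)  = 5*t*x^2/2
  f_x(t,x)  = 5*t^2*x/2
  f_xx(t,x) = 5*t^2/2
Assemble drift = f_t + (1/2) f_xx = 5*t*(t + 2*x^2)/4 and diffusion = f_x = 5*t^2*x/2. Substituting x = B_t:
  d(5*B_t^2*t^2/4) = (5*t*(2*B_t^2 + t)/4) dt + (5*B_t*t^2/2) dB_t.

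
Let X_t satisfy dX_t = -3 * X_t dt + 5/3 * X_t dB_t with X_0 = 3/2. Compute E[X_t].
E[X_t] = 3*exp(-3*t)/2

For GBM dX = mu X dt + sigma X dB with X_0 = x_0, apply Itô to Y = log X: dY = (mu - sigma^2/2) dt + sigma dB, so Y_t = log(x_0) + (mu - sigma^2/2) t + sigma B_t and hence X_t = x_0 * exp((mu - sigma^2/2) t + sigma B_t).
With mu = -3, sigma = 5/3, x_0 = 3/2, this gives:
  X_t = 3/2 * exp((-79/18) * t + (5/3) * B_t).
Since sigma*B_t ~ Normal(0, sigma^2 t), E[exp(sigma*B_t)] = exp(sigma^2 t / 2); so E[X_t] = x_0 * exp((mu - sigma^2/2) t) * exp(sigma^2 t / 2) = x_0 * exp(mu t) = 3*exp(-3*t)/2.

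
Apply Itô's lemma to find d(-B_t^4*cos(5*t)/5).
d(-B_t^4*cos(5*t)/5) = (B_t^2*(B_t^2*sin(5*t) - 6*cos(5*t)/5)) dt + (-4*B_t^3*cos(5*t)/5) dB_t

Itô's formula for f(t, x): d f(t, B_t) = (f_t + (1/2) f_xx) dt + f_x dB_t. Compute partials of f(t, x) = -x^4*cos(5*t)/5:
  f_t(t,x)  = x^4*sin(5*t)
  f_x(t,x)  = -4*x^3*cos(5*t)/5
  f_xx(t,x) = -12*x^2*cos(5*t)/5
Assemble drift = f_t + (1/2) f_xx = x^2*(x^2*sin(5*t) - 6*cos(5*t)/5) and diffusion = f_x = -4*x^3*cos(5*t)/5. Substituting x = B_t:
  d(-B_t^4*cos(5*t)/5) = (B_t^2*(B_t^2*sin(5*t) - 6*cos(5*t)/5)) dt + (-4*B_t^3*cos(5*t)/5) dB_t.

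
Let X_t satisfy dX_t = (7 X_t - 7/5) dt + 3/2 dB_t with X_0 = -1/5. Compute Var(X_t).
Var(X_t) = 9*exp(14*t)/56 - 9/56

The variance V(t) = Var(X_t) satisfies V'(t) = 2 a V(t) + c^2 with V(0) = 0 (drift coefficient is linear in X, diffusion is constant). With a = 7, c = 3/2, the solution is
  V(t) = (c^2 / (2 a)) * (exp(2 a t) - 1)
       = ((3/2)^2 / (2*7)) * (exp(14 t) - 1)
       = 9*exp(14*t)/56 - 9/56.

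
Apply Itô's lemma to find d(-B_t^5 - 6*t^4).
d(-B_t^5 - 6*t^4) = (-10*B_t^3 - 24*t^3) dt + (-5*B_t^4) dB_t

Itô's formula for f(t, x): d f(t, B_t) = (f_t + (1/2) f_xx) dt + f_x dB_t. Compute partials of f(t, x) = -6*t^4 - x^5:
  f_t(t,x)  = -24*t^3
  f_x(t,x)  = -5*x^4
  f_xx(t,x) = -20*x^3
Assemble drift = f_t + (1/2) f_xx = -24*t^3 - 10*x^3 and diffusion = f_x = -5*x^4. Substituting x = B_t:
  d(-B_t^5 - 6*t^4) = (-10*B_t^3 - 24*t^3) dt + (-5*B_t^4) dB_t.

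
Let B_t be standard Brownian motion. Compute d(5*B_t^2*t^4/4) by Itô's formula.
d(5*B_t^2*t^4/4) = (5*t^3*(4*B_t^2 + t)/4) dt + (5*B_t*t^4/2) dB_t

Itô's formula for f(t, x): d f(t, B_t) = (f_t + (1/2) f_xx) dt + f_x dB_t. Compute partials of f(t, x) = 5*t^4*x^2/4:
  f_t(t,x)  = 5*t^3*x^2
  f_x(t,x)  = 5*t^4*x/2
  f_xx(t,x) = 5*t^4/2
Assemble drift = f_t + (1/2) f_xx = 5*t^3*(t + 4*x^2)/4 and diffusion = f_x = 5*t^4*x/2. Substituting x = B_t:
  d(5*B_t^2*t^4/4) = (5*t^3*(4*B_t^2 + t)/4) dt + (5*B_t*t^4/2) dB_t.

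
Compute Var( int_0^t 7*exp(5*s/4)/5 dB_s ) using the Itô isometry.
Var = 98*exp(5*t/2)/125 - 98/125

The Itô integral of a deterministic integrand f(s) has mean 0 because each increment f(s) * (B_{s+ds} - B_s) has mean 0. By the Itô isometry:
  Var( int_0^t f(s) dB_s ) = E[ (int_0^t f(s) dB_s)^2 ] = int_0^t f(s)^2 ds.
Here f(s) = 7*exp(5*s/4)/5, so f(s)^2 = 49*exp(5*s/2)/25. Integrate:
  int_0^t (49*exp(5*s/2)/25) ds = 98*exp(5*t/2)/125 - 98/125.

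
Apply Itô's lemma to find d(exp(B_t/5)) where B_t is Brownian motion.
d(exp(B_t/5)) = (exp(B_t/5)/50) dt + (exp(B_t/5)/5) dB_t

Itô's formula for f(B_t) gives d f(B_t) = f'(B_t) dB_t + (1/2) f''(B_t) dt. Compute derivatives of f(x) = exp(x/5):
  f'(x)  = exp(x/5)/5
  f''(x) = exp(x/5)/25
Substitute x = B_t and multiply the f'' term by 1/2:
  drift     = (1/2) * (exp(x/5)/25) evaluated at B_t = exp(B_t/5)/50
  diffusion = (exp(x/5)/5) evaluated at B_t = exp(B_t/5)/5
Therefore d(exp(B_t/5)) = (exp(B_t/5)/50) dt + (exp(B_t/5)/5) dB_t.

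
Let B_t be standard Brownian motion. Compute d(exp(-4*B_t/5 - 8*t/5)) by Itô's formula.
d(exp(-4*B_t/5 - 8*t/5)) = (-32*exp(-4*B_t/5 - 8*t/5)/25) dt + (-4*exp(-4*B_t/5 - 8*t/5)/5) dB_t

Itô's formula for f(t, x): d f(t, B_t) = (f_t + (1/2) f_xx) dt + f_x dB_t. Compute partials of f(t, x) = exp(-8*t/5 - 4*x/5):
  f_t(t,x)  = -8*exp(-8*t/5 - 4*x/5)/5
  f_x(t,x)  = -4*exp(-8*t/5 - 4*x/5)/5
  f_xx(t,x) = 16*exp(-8*t/5 - 4*x/5)/25
Assemble drift = f_t + (1/2) f_xx = -32*exp(-8*t/5 - 4*x/5)/25 and diffusion = f_x = -4*exp(-8*t/5 - 4*x/5)/5. Substituting x = B_t:
  d(exp(-4*B_t/5 - 8*t/5)) = (-32*exp(-4*B_t/5 - 8*t/5)/25) dt + (-4*exp(-4*B_t/5 - 8*t/5)/5) dB_t.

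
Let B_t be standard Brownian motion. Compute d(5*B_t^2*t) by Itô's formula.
d(5*B_t^2*t) = (5*B_t^2 + 5*t) dt + (10*B_t*t) dB_t

Itô's formula for f(t, x): d f(t, B_t) = (f_t + (1/2) f_xx) dt + f_x dB_t. Compute partials of f(t, x) = 5*t*x^2:
  f_t(t,x)  = 5*x^2
  f_x(t,x)  = 10*t*x
  f_xx(t,x) = 10*t
Assemble drift = f_t + (1/2) f_xx = 5*t + 5*x^2 and diffusion = f_x = 10*t*x. Substituting x = B_t:
  d(5*B_t^2*t) = (5*B_t^2 + 5*t) dt + (10*B_t*t) dB_t.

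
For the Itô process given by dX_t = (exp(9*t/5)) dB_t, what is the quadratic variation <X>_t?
<X>_t = 5*exp(18*t/5)/18 - 5/18

For an Itô process dX_t = a(t) dt + b(t) dB_t, the quadratic variation is <X>_t = int_0^t b(s)^2 ds (the drift term does not contribute). Here b(s) = exp(9*s/5), so
  b(s)^2 = exp(18*s/5).
Integrating from 0 to t:
  <X>_t = int_0^t (exp(18*s/5)) ds = 5*exp(18*t/5)/18 - 5/18.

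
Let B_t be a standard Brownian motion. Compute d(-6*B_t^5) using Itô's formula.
d(-6*B_t^5) = (-60*B_t^3) dt + (-30*B_t^4) dB_t

Itô's formula for f(B_t) gives d f(B_t) = f'(B_t) dB_t + (1/2) f''(B_t) dt. Compute derivatives of f(x) = -6*x^5:
  f'(x)  = -30*x^4
  f''(x) = -120*x^3
Substitute x = B_t and multiply the f'' term by 1/2:
  drift     = (1/2) * (-120*x^3) evaluated at B_t = -60*B_t^3
  diffusion = (-30*x^4) evaluated at B_t = -30*B_t^4
Therefore d(-6*B_t^5) = (-60*B_t^3) dt + (-30*B_t^4) dB_t.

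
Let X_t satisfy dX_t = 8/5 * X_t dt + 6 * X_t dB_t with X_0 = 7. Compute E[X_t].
E[X_t] = 7*exp(8*t/5)

For GBM dX = mu X dt + sigma X dB with X_0 = x_0, apply Itô to Y = log X: dY = (mu - sigma^2/2) dt + sigma dB, so Y_t = log(x_0) + (mu - sigma^2/2) t + sigma B_t and hence X_t = x_0 * exp((mu - sigma^2/2) t + sigma B_t).
With mu = 8/5, sigma = 6, x_0 = 7, this gives:
  X_t = 7 * exp((-82/5) * t + (6) * B_t).
Since sigma*B_t ~ Normal(0, sigma^2 t), E[exp(sigma*B_t)] = exp(sigma^2 t / 2); so E[X_t] = x_0 * exp((mu - sigma^2/2) t) * exp(sigma^2 t / 2) = x_0 * exp(mu t) = 7*exp(8*t/5).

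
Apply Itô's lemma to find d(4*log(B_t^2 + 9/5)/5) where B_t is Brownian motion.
d(4*log(B_t^2 + 9/5)/5) = (4*(9 - 5*B_t^2)/(5*B_t^2 + 9)^2) dt + (8*B_t/(5*B_t^2 + 9)) dB_t

Itô's formula for f(B_t) gives d f(B_t) = f'(B_t) dB_t + (1/2) f''(B_t) dt. Compute derivatives of f(x) = 4*log(x^2 + 9/5)/5:
  f'(x)  = 8*x/(5*x^2 + 9)
  f''(x) = 8*(9 - 5*x^2)/(5*x^2 + 9)^2
Substitute x = B_t and multiply the f'' term by 1/2:
  drift     = (1/2) * (8*(9 - 5*x^2)/(5*x^2 + 9)^2) evaluated at B_t = 4*(9 - 5*B_t^2)/(5*B_t^2 + 9)^2
  diffusion = (8*x/(5*x^2 + 9)) evaluated at B_t = 8*B_t/(5*B_t^2 + 9)
Therefore d(4*log(B_t^2 + 9/5)/5) = (4*(9 - 5*B_t^2)/(5*B_t^2 + 9)^2) dt + (8*B_t/(5*B_t^2 + 9)) dB_t.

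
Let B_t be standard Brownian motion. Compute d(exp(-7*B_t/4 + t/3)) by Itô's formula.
d(exp(-7*B_t/4 + t/3)) = (179*exp(-7*B_t/4 + t/3)/96) dt + (-7*exp(-7*B_t/4 + t/3)/4) dB_t

Itô's formula for f(t, x): d f(t, B_t) = (f_t + (1/2) f_xx) dt + f_x dB_t. Compute partials of f(t, x) = exp(t/3 - 7*x/4):
  f_t(t,x)  = exp(t/3 - 7*x/4)/3
  f_x(t,x)  = -7*exp(t/3 - 7*x/4)/4
  f_xx(t,x) = 49*exp(t/3 - 7*x/4)/16
Assemble drift = f_t + (1/2) f_xx = 179*exp(t/3 - 7*x/4)/96 and diffusion = f_x = -7*exp(t/3 - 7*x/4)/4. Substituting x = B_t:
  d(exp(-7*B_t/4 + t/3)) = (179*exp(-7*B_t/4 + t/3)/96) dt + (-7*exp(-7*B_t/4 + t/3)/4) dB_t.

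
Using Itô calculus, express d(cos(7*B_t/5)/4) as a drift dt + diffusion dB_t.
d(cos(7*B_t/5)/4) = (-49*cos(7*B_t/5)/200) dt + (-7*sin(7*B_t/5)/20) dB_t

Itô's formula for f(B_t) gives d f(B_t) = f'(B_t) dB_t + (1/2) f''(B_t) dt. Compute derivatives of f(x) = cos(7*x/5)/4:
  f'(x)  = -7*sin(7*x/5)/20
  f''(x) = -49*cos(7*x/5)/100
Substitute x = B_t and multiply the f'' term by 1/2:
  drift     = (1/2) * (-49*cos(7*x/5)/100) evaluated at B_t = -49*cos(7*B_t/5)/200
  diffusion = (-7*sin(7*x/5)/20) evaluated at B_t = -7*sin(7*B_t/5)/20
Therefore d(cos(7*B_t/5)/4) = (-49*cos(7*B_t/5)/200) dt + (-7*sin(7*B_t/5)/20) dB_t.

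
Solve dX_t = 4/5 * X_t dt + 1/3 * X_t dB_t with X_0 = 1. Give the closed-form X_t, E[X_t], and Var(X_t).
X_t = 1 * exp((67/90) t + (1/3) B_t); E[X_t] = exp(4*t/5); Var(X_t) = (exp(t/9) - 1)*exp(8*t/5)

For GBM dX = mu X dt + sigma X dB with X_0 = x_0, apply Itô to Y = log X: dY = (mu - sigma^2/2) dt + sigma dB, so Y_t = log(x_0) + (mu - sigma^2/2) t + sigma B_t and hence X_t = x_0 * exp((mu - sigma^2/2) t + sigma B_t).
With mu = 4/5, sigma = 1/3, x_0 = 1, this gives:
  X_t = 1 * exp((67/90) * t + (1/3) * B_t).
Since sigma*B_t ~ Normal(0, sigma^2 t), E[exp(sigma*B_t)] = exp(sigma^2 t / 2); so E[X_t] = x_0 * exp((mu - sigma^2/2) t) * exp(sigma^2 t / 2) = x_0 * exp(mu t) = exp(4*t/5).
Var(X_t) = E[X_t^2] - (E[X_t])^2 = x_0^2 * exp(2 mu t) * (exp(sigma^2 t) - 1) = (exp(t/9) - 1)*exp(8*t/5).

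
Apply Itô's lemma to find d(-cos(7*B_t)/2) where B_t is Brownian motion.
d(-cos(7*B_t)/2) = (49*cos(7*B_t)/4) dt + (7*sin(7*B_t)/2) dB_t

Itô's formula for f(B_t) gives d f(B_t) = f'(B_t) dB_t + (1/2) f''(B_t) dt. Compute derivatives of f(x) = -cos(7*x)/2:
  f'(x)  = 7*sin(7*x)/2
  f''(x) = 49*cos(7*x)/2
Substitute x = B_t and multiply the f'' term by 1/2:
  drift     = (1/2) * (49*cos(7*x)/2) evaluated at B_t = 49*cos(7*B_t)/4
  diffusion = (7*sin(7*x)/2) evaluated at B_t = 7*sin(7*B_t)/2
Therefore d(-cos(7*B_t)/2) = (49*cos(7*B_t)/4) dt + (7*sin(7*B_t)/2) dB_t.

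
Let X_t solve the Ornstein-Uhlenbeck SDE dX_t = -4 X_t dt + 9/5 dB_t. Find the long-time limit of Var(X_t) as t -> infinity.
lim Var(X_t) = 81/200

The OU SDE dX = -theta X dt + sigma dB admits the integrating factor exp(theta t): d(exp(theta t) X_t) = sigma exp(theta t) dB_t. Integrating from 0 to t gives X_t = x_0 * exp(-theta t) + sigma * int_0^t exp(-theta (t-s)) dB_s for any initial x_0. The Itô integral has variance (by the Itô isometry) sigma^2 * int_0^t exp(-2 theta (t - s)) ds = sigma^2 * (1 - exp(-2 theta t)) / (2 theta), independent of x_0.
With theta = 4, sigma = 9/5:
  Var(X_t) = (9/5)^2 * (1 - exp(-2*4 t)) / (2 * 4) = 81/200 - 81*exp(-8*t)/200.
As t -> infinity, exp(-2*4 t) -> 0, so the stationary variance is sigma^2 / (2 theta) = 81/200.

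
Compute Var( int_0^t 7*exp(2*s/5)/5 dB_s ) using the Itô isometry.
Var = 49*exp(4*t/5)/20 - 49/20

The Itô integral of a deterministic integrand f(s) has mean 0 because each increment f(s) * (B_{s+ds} - B_s) has mean 0. By the Itô isometry:
  Var( int_0^t f(s) dB_s ) = E[ (int_0^t f(s) dB_s)^2 ] = int_0^t f(s)^2 ds.
Here f(s) = 7*exp(2*s/5)/5, so f(s)^2 = 49*exp(4*s/5)/25. Integrate:
  int_0^t (49*exp(4*s/5)/25) ds = 49*exp(4*t/5)/20 - 49/20.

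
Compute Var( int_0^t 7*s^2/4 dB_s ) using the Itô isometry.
Var = 49*t^5/80

The Itô integral of a deterministic integrand f(s) has mean 0 because each increment f(s) * (B_{s+ds} - B_s) has mean 0. By the Itô isometry:
  Var( int_0^t f(s) dB_s ) = E[ (int_0^t f(s) dB_s)^2 ] = int_0^t f(s)^2 ds.
Here f(s) = 7*s^2/4, so f(s)^2 = 49*s^4/16. Integrate:
  int_0^t (49*s^4/16) ds = 49*t^5/80.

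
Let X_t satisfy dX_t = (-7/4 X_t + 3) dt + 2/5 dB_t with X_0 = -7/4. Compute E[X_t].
E[X_t] = 12/7 - 97*exp(-7*t/4)/28

Taking expectations and using E[dB_t] = 0, the mean m(t) = E[X_t] satisfies the ODE m'(t) = a m(t) + b with m(0) = x_0. With a = -7/4, b = 3, x_0 = -7/4, the solution is
  m(t) = x_0 * exp(a t) + (b/a) * (exp(a t) - 1)
       = (-7/4) * exp((-7/4) t) + (3/(-7/4)) * (exp((-7/4) t) - 1)
       = 12/7 - 97*exp(-7*t/4)/28.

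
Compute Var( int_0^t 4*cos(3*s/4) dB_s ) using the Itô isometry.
Var = 8*t + 16*sin(3*t/2)/3

The Itô integral of a deterministic integrand f(s) has mean 0 because each increment f(s) * (B_{s+ds} - B_s) has mean 0. By the Itô isometry:
  Var( int_0^t f(s) dB_s ) = E[ (int_0^t f(s) dB_s)^2 ] = int_0^t f(s)^2 ds.
Here f(s) = 4*cos(3*s/4), so f(s)^2 = 16*cos(3*s/4)^2. Integrate:
  int_0^t (16*cos(3*s/4)^2) ds = 8*t + 16*sin(3*t/2)/3.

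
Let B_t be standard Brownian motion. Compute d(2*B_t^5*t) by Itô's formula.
d(2*B_t^5*t) = (2*B_t^3*(B_t^2 + 10*t)) dt + (10*B_t^4*t) dB_t

Itô's formula for f(t, x): d f(t, B_t) = (f_t + (1/2) f_xx) dt + f_x dB_t. Compute partials of f(t, x) = 2*t*x^5:
  f_t(t,x)  = 2*x^5
  f_x(t,x)  = 10*t*x^4
  f_xx(t,x) = 40*t*x^3
Assemble drift = f_t + (1/2) f_xx = 2*x^3*(10*t + x^2) and diffusion = f_x = 10*t*x^4. Substituting x = B_t:
  d(2*B_t^5*t) = (2*B_t^3*(B_t^2 + 10*t)) dt + (10*B_t^4*t) dB_t.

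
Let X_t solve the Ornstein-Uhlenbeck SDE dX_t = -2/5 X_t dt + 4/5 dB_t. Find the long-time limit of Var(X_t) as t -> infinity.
lim Var(X_t) = 4/5

The OU SDE dX = -theta X dt + sigma dB admits the integrating factor exp(theta t): d(exp(theta t) X_t) = sigma exp(theta t) dB_t. Integrating from 0 to t gives X_t = x_0 * exp(-theta t) + sigma * int_0^t exp(-theta (t-s)) dB_s for any initial x_0. The Itô integral has variance (by the Itô isometry) sigma^2 * int_0^t exp(-2 theta (t - s)) ds = sigma^2 * (1 - exp(-2 theta t)) / (2 theta), independent of x_0.
With theta = 2/5, sigma = 4/5:
  Var(X_t) = (4/5)^2 * (1 - exp(-2*2/5 t)) / (2 * 2/5) = 4/5 - 4*exp(-4*t/5)/5.
As t -> infinity, exp(-2*2/5 t) -> 0, so the stationary variance is sigma^2 / (2 theta) = 4/5.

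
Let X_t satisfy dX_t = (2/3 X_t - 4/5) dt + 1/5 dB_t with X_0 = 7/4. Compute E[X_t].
E[X_t] = 11*exp(2*t/3)/20 + 6/5

Taking expectations and using E[dB_t] = 0, the mean m(t) = E[X_t] satisfies the ODE m'(t) = a m(t) + b with m(0) = x_0. With a = 2/3, b = -4/5, x_0 = 7/4, the solution is
  m(t) = x_0 * exp(a t) + (b/a) * (exp(a t) - 1)
       = (7/4) * exp((2/3) t) + ((-4/5)/(2/3)) * (exp((2/3) t) - 1)
       = 11*exp(2*t/3)/20 + 6/5.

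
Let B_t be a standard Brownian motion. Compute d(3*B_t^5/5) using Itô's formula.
d(3*B_t^5/5) = (6*B_t^3) dt + (3*B_t^4) dB_t

Itô's formula for f(B_t) gives d f(B_t) = f'(B_t) dB_t + (1/2) f''(B_t) dt. Compute derivatives of f(x) = 3*x^5/5:
  f'(x)  = 3*x^4
  f''(x) = 12*x^3
Substitute x = B_t and multiply the f'' term by 1/2:
  drift     = (1/2) * (12*x^3) evaluated at B_t = 6*B_t^3
  diffusion = (3*x^4) evaluated at B_t = 3*B_t^4
Therefore d(3*B_t^5/5) = (6*B_t^3) dt + (3*B_t^4) dB_t.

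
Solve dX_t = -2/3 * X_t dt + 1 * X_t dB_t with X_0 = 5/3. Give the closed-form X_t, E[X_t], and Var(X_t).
X_t = 5/3 * exp((-7/6) t + (1) B_t); E[X_t] = 5*exp(-2*t/3)/3; Var(X_t) = (25*exp(t) - 25)*exp(-4*t/3)/9

For GBM dX = mu X dt + sigma X dB with X_0 = x_0, apply Itô to Y = log X: dY = (mu - sigma^2/2) dt + sigma dB, so Y_t = log(x_0) + (mu - sigma^2/2) t + sigma B_t and hence X_t = x_0 * exp((mu - sigma^2/2) t + sigma B_t).
With mu = -2/3, sigma = 1, x_0 = 5/3, this gives:
  X_t = 5/3 * exp((-7/6) * t + (1) * B_t).
Since sigma*B_t ~ Normal(0, sigma^2 t), E[exp(sigma*B_t)] = exp(sigma^2 t / 2); so E[X_t] = x_0 * exp((mu - sigma^2/2) t) * exp(sigma^2 t / 2) = x_0 * exp(mu t) = 5*exp(-2*t/3)/3.
Var(X_t) = E[X_t^2] - (E[X_t])^2 = x_0^2 * exp(2 mu t) * (exp(sigma^2 t) - 1) = (25*exp(t) - 25)*exp(-4*t/3)/9.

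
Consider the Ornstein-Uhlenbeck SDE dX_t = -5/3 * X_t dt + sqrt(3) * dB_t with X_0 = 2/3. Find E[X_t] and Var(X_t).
E[X_t] = 2*exp(-5*t/3)/3; Var(X_t) = 9/10 - 9*exp(-10*t/3)/10

The OU SDE dX = -theta X dt + sigma dB admits the integrating factor exp(theta t): d(exp(theta t) X_t) = sigma exp(theta t) dB_t. Integrating from 0 to t:
  X_t = x_0 * exp(-theta t) + sigma * int_0^t exp(-theta (t-s)) dB_s.
The Itô integral has mean 0 and (by the Itô isometry) variance sigma^2 * int_0^t exp(-2 theta (t - s)) ds = sigma^2 * (1 - exp(-2 theta t)) / (2 theta).
With theta = 5/3, sigma = sqrt(3), x_0 = 2/3:
  E[X_t] = 2/3 * exp(-5/3 t) = 2*exp(-5*t/3)/3
  Var(X_t) = (sqrt(3))^2 * (1 - exp(-2*5/3 t)) / (2 * 5/3) = 9/10 - 9*exp(-10*t/3)/10.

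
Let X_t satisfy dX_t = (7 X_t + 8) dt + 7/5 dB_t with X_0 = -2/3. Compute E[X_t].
E[X_t] = 10*exp(7*t)/21 - 8/7

Taking expectations and using E[dB_t] = 0, the mean m(t) = E[X_t] satisfies the ODE m'(t) = a m(t) + b with m(0) = x_0. With a = 7, b = 8, x_0 = -2/3, the solution is
  m(t) = x_0 * exp(a t) + (b/a) * (exp(a t) - 1)
       = (-2/3) * exp(7 t) + (8/7) * (exp(7 t) - 1)
       = 10*exp(7*t)/21 - 8/7.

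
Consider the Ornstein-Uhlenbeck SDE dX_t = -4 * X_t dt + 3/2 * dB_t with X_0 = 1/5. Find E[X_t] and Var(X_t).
E[X_t] = exp(-4*t)/5; Var(X_t) = 9/32 - 9*exp(-8*t)/32

The OU SDE dX = -theta X dt + sigma dB admits the integrating factor exp(theta t): d(exp(theta t) X_t) = sigma exp(theta t) dB_t. Integrating from 0 to t:
  X_t = x_0 * exp(-theta t) + sigma * int_0^t exp(-theta (t-s)) dB_s.
The Itô integral has mean 0 and (by the Itô isometry) variance sigma^2 * int_0^t exp(-2 theta (t - s)) ds = sigma^2 * (1 - exp(-2 theta t)) / (2 theta).
With theta = 4, sigma = 3/2, x_0 = 1/5:
  E[X_t] = 1/5 * exp(-4 t) = exp(-4*t)/5
  Var(X_t) = (3/2)^2 * (1 - exp(-2*4 t)) / (2 * 4) = 9/32 - 9*exp(-8*t)/32.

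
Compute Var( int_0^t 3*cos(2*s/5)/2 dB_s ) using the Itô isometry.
Var = 9*t/8 + 45*sin(4*t/5)/32

The Itô integral of a deterministic integrand f(s) has mean 0 because each increment f(s) * (B_{s+ds} - B_s) has mean 0. By the Itô isometry:
  Var( int_0^t f(s) dB_s ) = E[ (int_0^t f(s) dB_s)^2 ] = int_0^t f(s)^2 ds.
Here f(s) = 3*cos(2*s/5)/2, so f(s)^2 = 9*cos(2*s/5)^2/4. Integrate:
  int_0^t (9*cos(2*s/5)^2/4) ds = 9*t/8 + 45*sin(4*t/5)/32.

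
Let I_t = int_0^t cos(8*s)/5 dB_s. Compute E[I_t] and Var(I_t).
E[I_t] = 0; Var(I_t) = t/50 + sin(8*t)*cos(8*t)/400

The Itô integral of a deterministic integrand f(s) has mean 0 because each increment f(s) * (B_{s+ds} - B_s) has mean 0. By the Itô isometry:
  Var( int_0^t f(s) dB_s ) = E[ (int_0^t f(s) dB_s)^2 ] = int_0^t f(s)^2 ds.
Here f(s) = cos(8*s)/5, so f(s)^2 = cos(8*s)^2/25. Integrate:
  int_0^t (cos(8*s)^2/25) ds = t/50 + sin(8*t)*cos(8*t)/400.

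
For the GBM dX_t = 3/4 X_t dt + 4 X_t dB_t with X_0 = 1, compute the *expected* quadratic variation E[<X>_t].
E[<X>_t] = 32*exp(35*t/2)/35 - 32/35

<X>_t = int_0^t (4 * X_s)^2 ds. Taking expectation inside the integral: E[<X>_t] = 4^2 * int_0^t E[X_s^2] ds. For GBM, E[X_s^2] = x_0^2 * exp((2 mu + sigma^2) s). Integrating:
  E[<X>_t] = 4^2 * 1^2 * (exp((2*(3/4) + 4^2) t) - 1) / (2*(3/4) + 4^2)
           = 4^2 * 1^2 * (exp((35/2) t) - 1) / (35/2) = 32*exp(35*t/2)/35 - 32/35.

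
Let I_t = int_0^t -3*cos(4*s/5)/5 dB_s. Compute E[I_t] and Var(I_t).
E[I_t] = 0; Var(I_t) = 9*t/50 + 9*sin(4*t/5)*cos(4*t/5)/40

The Itô integral of a deterministic integrand f(s) has mean 0 because each increment f(s) * (B_{s+ds} - B_s) has mean 0. By the Itô isometry:
  Var( int_0^t f(s) dB_s ) = E[ (int_0^t f(s) dB_s)^2 ] = int_0^t f(s)^2 ds.
Here f(s) = -3*cos(4*s/5)/5, so f(s)^2 = 9*cos(4*s/5)^2/25. Integrate:
  int_0^t (9*cos(4*s/5)^2/25) ds = 9*t/50 + 9*sin(4*t/5)*cos(4*t/5)/40.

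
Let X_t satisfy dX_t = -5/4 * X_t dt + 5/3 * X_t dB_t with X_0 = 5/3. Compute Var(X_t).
Var(X_t) = (25*exp(25*t/9) - 25)*exp(-5*t/2)/9

For GBM dX = mu X dt + sigma X dB with X_0 = x_0, apply Itô to Y = log X: dY = (mu - sigma^2/2) dt + sigma dB, so Y_t = log(x_0) + (mu - sigma^2/2) t + sigma B_t and hence X_t = x_0 * exp((mu - sigma^2/2) t + sigma B_t).
With mu = -5/4, sigma = 5/3, x_0 = 5/3, this gives:
  X_t = 5/3 * exp((-95/36) * t + (5/3) * B_t).
Since sigma*B_t ~ Normal(0, sigma^2 t), E[exp(sigma*B_t)] = exp(sigma^2 t / 2); so E[X_t] = x_0 * exp((mu - sigma^2/2) t) * exp(sigma^2 t / 2) = x_0 * exp(mu t) = 5*exp(-5*t/4)/3.
Var(X_t) = E[X_t^2] - (E[X_t])^2 = x_0^2 * exp(2 mu t) * (exp(sigma^2 t) - 1) = (25*exp(25*t/9) - 25)*exp(-5*t/2)/9.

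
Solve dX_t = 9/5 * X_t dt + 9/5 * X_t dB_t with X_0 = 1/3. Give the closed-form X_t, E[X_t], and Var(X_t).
X_t = 1/3 * exp((9/50) t + (9/5) B_t); E[X_t] = exp(9*t/5)/3; Var(X_t) = (exp(81*t/25) - 1)*exp(18*t/5)/9

For GBM dX = mu X dt + sigma X dB with X_0 = x_0, apply Itô to Y = log X: dY = (mu - sigma^2/2) dt + sigma dB, so Y_t = log(x_0) + (mu - sigma^2/2) t + sigma B_t and hence X_t = x_0 * exp((mu - sigma^2/2) t + sigma B_t).
With mu = 9/5, sigma = 9/5, x_0 = 1/3, this gives:
  X_t = 1/3 * exp((9/50) * t + (9/5) * B_t).
Since sigma*B_t ~ Normal(0, sigma^2 t), E[exp(sigma*B_t)] = exp(sigma^2 t / 2); so E[X_t] = x_0 * exp((mu - sigma^2/2) t) * exp(sigma^2 t / 2) = x_0 * exp(mu t) = exp(9*t/5)/3.
Var(X_t) = E[X_t^2] - (E[X_t])^2 = x_0^2 * exp(2 mu t) * (exp(sigma^2 t) - 1) = (exp(81*t/25) - 1)*exp(18*t/5)/9.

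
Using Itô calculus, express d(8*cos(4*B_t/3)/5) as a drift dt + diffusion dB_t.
d(8*cos(4*B_t/3)/5) = (-64*cos(4*B_t/3)/45) dt + (-32*sin(4*B_t/3)/15) dB_t

Itô's formula for f(B_t) gives d f(B_t) = f'(B_t) dB_t + (1/2) f''(B_t) dt. Compute derivatives of f(x) = 8*cos(4*x/3)/5:
  f'(x)  = -32*sin(4*x/3)/15
  f''(x) = -128*cos(4*x/3)/45
Substitute x = B_t and multiply the f'' term by 1/2:
  drift     = (1/2) * (-128*cos(4*x/3)/45) evaluated at B_t = -64*cos(4*B_t/3)/45
  diffusion = (-32*sin(4*x/3)/15) evaluated at B_t = -32*sin(4*B_t/3)/15
Therefore d(8*cos(4*B_t/3)/5) = (-64*cos(4*B_t/3)/45) dt + (-32*sin(4*B_t/3)/15) dB_t.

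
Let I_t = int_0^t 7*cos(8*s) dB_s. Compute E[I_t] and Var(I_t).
E[I_t] = 0; Var(I_t) = 49*t/2 + 49*sin(8*t)*cos(8*t)/16

The Itô integral of a deterministic integrand f(s) has mean 0 because each increment f(s) * (B_{s+ds} - B_s) has mean 0. By the Itô isometry:
  Var( int_0^t f(s) dB_s ) = E[ (int_0^t f(s) dB_s)^2 ] = int_0^t f(s)^2 ds.
Here f(s) = 7*cos(8*s), so f(s)^2 = 49*cos(8*s)^2. Integrate:
  int_0^t (49*cos(8*s)^2) ds = 49*t/2 + 49*sin(8*t)*cos(8*t)/16.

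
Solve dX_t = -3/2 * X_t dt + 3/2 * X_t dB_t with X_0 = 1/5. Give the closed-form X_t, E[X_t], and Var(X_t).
X_t = 1/5 * exp((-21/8) t + (3/2) B_t); E[X_t] = exp(-3*t/2)/5; Var(X_t) = (exp(9*t/4) - 1)*exp(-3*t)/25

For GBM dX = mu X dt + sigma X dB with X_0 = x_0, apply Itô to Y = log X: dY = (mu - sigma^2/2) dt + sigma dB, so Y_t = log(x_0) + (mu - sigma^2/2) t + sigma B_t and hence X_t = x_0 * exp((mu - sigma^2/2) t + sigma B_t).
With mu = -3/2, sigma = 3/2, x_0 = 1/5, this gives:
  X_t = 1/5 * exp((-21/8) * t + (3/2) * B_t).
Since sigma*B_t ~ Normal(0, sigma^2 t), E[exp(sigma*B_t)] = exp(sigma^2 t / 2); so E[X_t] = x_0 * exp((mu - sigma^2/2) t) * exp(sigma^2 t / 2) = x_0 * exp(mu t) = exp(-3*t/2)/5.
Var(X_t) = E[X_t^2] - (E[X_t])^2 = x_0^2 * exp(2 mu t) * (exp(sigma^2 t) - 1) = (exp(9*t/4) - 1)*exp(-3*t)/25.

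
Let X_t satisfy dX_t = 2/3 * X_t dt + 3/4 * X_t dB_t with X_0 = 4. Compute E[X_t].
E[X_t] = 4*exp(2*t/3)

For GBM dX = mu X dt + sigma X dB with X_0 = x_0, apply Itô to Y = log X: dY = (mu - sigma^2/2) dt + sigma dB, so Y_t = log(x_0) + (mu - sigma^2/2) t + sigma B_t and hence X_t = x_0 * exp((mu - sigma^2/2) t + sigma B_t).
With mu = 2/3, sigma = 3/4, x_0 = 4, this gives:
  X_t = 4 * exp((37/96) * t + (3/4) * B_t).
Since sigma*B_t ~ Normal(0, sigma^2 t), E[exp(sigma*B_t)] = exp(sigma^2 t / 2); so E[X_t] = x_0 * exp((mu - sigma^2/2) t) * exp(sigma^2 t / 2) = x_0 * exp(mu t) = 4*exp(2*t/3).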